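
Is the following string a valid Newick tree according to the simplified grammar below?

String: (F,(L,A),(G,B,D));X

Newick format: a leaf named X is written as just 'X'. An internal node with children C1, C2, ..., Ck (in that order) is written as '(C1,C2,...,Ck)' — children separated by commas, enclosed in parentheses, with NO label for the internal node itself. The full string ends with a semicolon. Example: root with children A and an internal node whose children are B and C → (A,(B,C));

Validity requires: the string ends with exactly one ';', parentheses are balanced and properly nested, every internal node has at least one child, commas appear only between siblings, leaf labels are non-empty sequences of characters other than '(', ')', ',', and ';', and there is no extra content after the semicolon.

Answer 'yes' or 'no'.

Answer: no

Derivation:
Input: (F,(L,A),(G,B,D));X
Paren balance: 3 '(' vs 3 ')' OK
Ends with single ';': False
Full parse: FAILS (must end with ;)
Valid: False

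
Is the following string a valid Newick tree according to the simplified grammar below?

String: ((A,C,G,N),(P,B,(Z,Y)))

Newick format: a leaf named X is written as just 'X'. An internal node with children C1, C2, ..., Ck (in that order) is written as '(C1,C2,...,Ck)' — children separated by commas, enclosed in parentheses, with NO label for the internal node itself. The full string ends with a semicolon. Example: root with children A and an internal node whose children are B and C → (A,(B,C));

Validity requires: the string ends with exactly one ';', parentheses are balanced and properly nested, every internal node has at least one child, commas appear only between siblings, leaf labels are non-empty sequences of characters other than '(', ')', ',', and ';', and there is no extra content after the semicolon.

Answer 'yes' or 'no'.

Input: ((A,C,G,N),(P,B,(Z,Y)))
Paren balance: 4 '(' vs 4 ')' OK
Ends with single ';': False
Full parse: FAILS (must end with ;)
Valid: False

Answer: no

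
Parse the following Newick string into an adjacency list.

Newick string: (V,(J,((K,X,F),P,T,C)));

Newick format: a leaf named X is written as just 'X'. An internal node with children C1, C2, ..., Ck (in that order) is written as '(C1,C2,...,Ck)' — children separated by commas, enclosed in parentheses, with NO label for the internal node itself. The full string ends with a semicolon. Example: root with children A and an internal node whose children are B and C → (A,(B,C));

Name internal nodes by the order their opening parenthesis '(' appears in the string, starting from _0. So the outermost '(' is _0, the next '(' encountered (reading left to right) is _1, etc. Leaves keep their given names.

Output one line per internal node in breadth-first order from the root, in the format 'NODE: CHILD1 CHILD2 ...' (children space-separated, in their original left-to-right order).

Input: (V,(J,((K,X,F),P,T,C)));
Scanning left-to-right, naming '(' by encounter order:
  pos 0: '(' -> open internal node _0 (depth 1)
  pos 3: '(' -> open internal node _1 (depth 2)
  pos 6: '(' -> open internal node _2 (depth 3)
  pos 7: '(' -> open internal node _3 (depth 4)
  pos 13: ')' -> close internal node _3 (now at depth 3)
  pos 20: ')' -> close internal node _2 (now at depth 2)
  pos 21: ')' -> close internal node _1 (now at depth 1)
  pos 22: ')' -> close internal node _0 (now at depth 0)
Total internal nodes: 4
BFS adjacency from root:
  _0: V _1
  _1: J _2
  _2: _3 P T C
  _3: K X F

Answer: _0: V _1
_1: J _2
_2: _3 P T C
_3: K X F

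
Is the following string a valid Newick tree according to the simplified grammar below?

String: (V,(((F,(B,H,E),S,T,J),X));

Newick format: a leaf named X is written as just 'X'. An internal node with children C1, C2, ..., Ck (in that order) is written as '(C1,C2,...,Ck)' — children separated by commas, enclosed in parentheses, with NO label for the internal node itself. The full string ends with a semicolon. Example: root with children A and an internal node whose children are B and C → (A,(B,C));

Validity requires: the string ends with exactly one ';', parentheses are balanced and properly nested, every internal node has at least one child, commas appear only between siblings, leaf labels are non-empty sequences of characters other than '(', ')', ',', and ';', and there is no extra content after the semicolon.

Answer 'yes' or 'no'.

Input: (V,(((F,(B,H,E),S,T,J),X));
Paren balance: 5 '(' vs 4 ')' MISMATCH
Ends with single ';': True
Full parse: FAILS (expected , or ) at pos 26)
Valid: False

Answer: no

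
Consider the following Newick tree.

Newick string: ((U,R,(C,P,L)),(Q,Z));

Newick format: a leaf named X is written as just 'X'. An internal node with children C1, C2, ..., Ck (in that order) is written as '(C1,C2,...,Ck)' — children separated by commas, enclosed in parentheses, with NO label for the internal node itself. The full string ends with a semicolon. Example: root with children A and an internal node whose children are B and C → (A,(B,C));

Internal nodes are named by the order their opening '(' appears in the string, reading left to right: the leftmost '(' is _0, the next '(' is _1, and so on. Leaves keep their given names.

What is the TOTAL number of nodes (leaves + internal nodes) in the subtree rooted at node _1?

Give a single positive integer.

Answer: 7

Derivation:
Newick: ((U,R,(C,P,L)),(Q,Z));
Locate _1: it is the '(' at position 1 (the 2nd '(' reading left to right).
Query: subtree rooted at _1
_1: subtree_size = 1 + 6
  U: subtree_size = 1 + 0
  R: subtree_size = 1 + 0
  _2: subtree_size = 1 + 3
    C: subtree_size = 1 + 0
    P: subtree_size = 1 + 0
    L: subtree_size = 1 + 0
Total subtree size of _1: 7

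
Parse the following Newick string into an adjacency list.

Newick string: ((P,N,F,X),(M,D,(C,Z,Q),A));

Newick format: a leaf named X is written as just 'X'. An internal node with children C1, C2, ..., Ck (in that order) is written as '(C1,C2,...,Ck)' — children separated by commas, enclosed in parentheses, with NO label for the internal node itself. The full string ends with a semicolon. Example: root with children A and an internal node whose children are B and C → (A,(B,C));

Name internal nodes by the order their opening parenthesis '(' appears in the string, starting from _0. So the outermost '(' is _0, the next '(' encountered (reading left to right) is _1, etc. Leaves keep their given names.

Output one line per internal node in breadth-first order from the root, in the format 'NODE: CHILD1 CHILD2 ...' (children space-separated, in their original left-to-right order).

Answer: _0: _1 _2
_1: P N F X
_2: M D _3 A
_3: C Z Q

Derivation:
Input: ((P,N,F,X),(M,D,(C,Z,Q),A));
Scanning left-to-right, naming '(' by encounter order:
  pos 0: '(' -> open internal node _0 (depth 1)
  pos 1: '(' -> open internal node _1 (depth 2)
  pos 9: ')' -> close internal node _1 (now at depth 1)
  pos 11: '(' -> open internal node _2 (depth 2)
  pos 16: '(' -> open internal node _3 (depth 3)
  pos 22: ')' -> close internal node _3 (now at depth 2)
  pos 25: ')' -> close internal node _2 (now at depth 1)
  pos 26: ')' -> close internal node _0 (now at depth 0)
Total internal nodes: 4
BFS adjacency from root:
  _0: _1 _2
  _1: P N F X
  _2: M D _3 A
  _3: C Z Q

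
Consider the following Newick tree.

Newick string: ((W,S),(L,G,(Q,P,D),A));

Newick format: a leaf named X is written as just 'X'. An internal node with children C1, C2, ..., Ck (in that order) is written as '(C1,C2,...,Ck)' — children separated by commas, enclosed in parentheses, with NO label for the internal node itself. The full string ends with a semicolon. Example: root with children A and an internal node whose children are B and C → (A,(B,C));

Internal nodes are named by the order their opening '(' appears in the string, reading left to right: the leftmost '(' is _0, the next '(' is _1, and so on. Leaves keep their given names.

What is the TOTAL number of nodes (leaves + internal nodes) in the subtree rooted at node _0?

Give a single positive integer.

Answer: 12

Derivation:
Newick: ((W,S),(L,G,(Q,P,D),A));
Locate _0: it is the '(' at position 0 (the 1st '(' reading left to right).
Query: subtree rooted at _0
_0: subtree_size = 1 + 11
  _1: subtree_size = 1 + 2
    W: subtree_size = 1 + 0
    S: subtree_size = 1 + 0
  _2: subtree_size = 1 + 7
    L: subtree_size = 1 + 0
    G: subtree_size = 1 + 0
    _3: subtree_size = 1 + 3
      Q: subtree_size = 1 + 0
      P: subtree_size = 1 + 0
      D: subtree_size = 1 + 0
    A: subtree_size = 1 + 0
Total subtree size of _0: 12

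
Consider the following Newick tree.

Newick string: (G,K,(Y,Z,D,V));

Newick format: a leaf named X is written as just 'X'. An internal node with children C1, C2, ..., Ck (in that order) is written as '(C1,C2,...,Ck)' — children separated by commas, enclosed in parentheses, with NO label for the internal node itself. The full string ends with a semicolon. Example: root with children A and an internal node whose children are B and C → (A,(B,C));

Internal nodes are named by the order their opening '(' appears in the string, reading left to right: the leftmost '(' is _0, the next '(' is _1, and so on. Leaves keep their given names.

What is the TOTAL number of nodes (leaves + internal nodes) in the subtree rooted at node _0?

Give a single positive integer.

Answer: 8

Derivation:
Newick: (G,K,(Y,Z,D,V));
Locate _0: it is the '(' at position 0 (the 1st '(' reading left to right).
Query: subtree rooted at _0
_0: subtree_size = 1 + 7
  G: subtree_size = 1 + 0
  K: subtree_size = 1 + 0
  _1: subtree_size = 1 + 4
    Y: subtree_size = 1 + 0
    Z: subtree_size = 1 + 0
    D: subtree_size = 1 + 0
    V: subtree_size = 1 + 0
Total subtree size of _0: 8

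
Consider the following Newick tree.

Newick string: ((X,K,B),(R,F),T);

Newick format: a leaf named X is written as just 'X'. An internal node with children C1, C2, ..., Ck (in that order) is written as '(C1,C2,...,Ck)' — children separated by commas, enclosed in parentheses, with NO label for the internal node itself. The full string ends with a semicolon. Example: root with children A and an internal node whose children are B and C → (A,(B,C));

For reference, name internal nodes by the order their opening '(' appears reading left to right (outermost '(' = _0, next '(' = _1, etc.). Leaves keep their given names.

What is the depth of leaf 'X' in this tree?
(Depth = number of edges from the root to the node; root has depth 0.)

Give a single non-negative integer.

Newick: ((X,K,B),(R,F),T);
Naming internals by '(' encounter order: outermost '(' = _0, next = _1, ...
Query node: X
Path from root: _0 -> _1 -> X
Depth of X: 2 (number of edges from root)

Answer: 2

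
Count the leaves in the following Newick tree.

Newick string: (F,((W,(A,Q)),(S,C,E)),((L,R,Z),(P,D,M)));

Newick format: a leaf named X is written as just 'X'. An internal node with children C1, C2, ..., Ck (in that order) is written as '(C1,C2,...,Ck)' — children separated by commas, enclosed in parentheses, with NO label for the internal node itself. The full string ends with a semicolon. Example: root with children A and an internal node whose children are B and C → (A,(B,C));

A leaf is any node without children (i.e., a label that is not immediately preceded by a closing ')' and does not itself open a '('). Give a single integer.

Answer: 13

Derivation:
Newick: (F,((W,(A,Q)),(S,C,E)),((L,R,Z),(P,D,M)));
Scan left-to-right; a leaf is any maximal label run not followed by '(':
  pos 1: leaf 'F' → count = 1
  pos 5: leaf 'W' → count = 2
  pos 8: leaf 'A' → count = 3
  pos 10: leaf 'Q' → count = 4
  pos 15: leaf 'S' → count = 5
  pos 17: leaf 'C' → count = 6
  pos 19: leaf 'E' → count = 7
  pos 25: leaf 'L' → count = 8
  pos 27: leaf 'R' → count = 9
  pos 29: leaf 'Z' → count = 10
  pos 33: leaf 'P' → count = 11
  pos 35: leaf 'D' → count = 12
  pos 37: leaf 'M' → count = 13
Total leaves: 13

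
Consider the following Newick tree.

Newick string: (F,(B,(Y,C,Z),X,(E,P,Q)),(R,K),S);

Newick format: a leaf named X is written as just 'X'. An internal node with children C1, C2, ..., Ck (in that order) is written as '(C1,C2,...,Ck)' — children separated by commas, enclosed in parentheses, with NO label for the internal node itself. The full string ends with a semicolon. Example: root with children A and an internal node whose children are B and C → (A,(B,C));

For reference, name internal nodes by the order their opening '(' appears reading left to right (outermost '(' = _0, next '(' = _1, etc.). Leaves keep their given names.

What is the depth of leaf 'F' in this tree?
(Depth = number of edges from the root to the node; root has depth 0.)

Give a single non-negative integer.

Answer: 1

Derivation:
Newick: (F,(B,(Y,C,Z),X,(E,P,Q)),(R,K),S);
Naming internals by '(' encounter order: outermost '(' = _0, next = _1, ...
Query node: F
Path from root: _0 -> F
Depth of F: 1 (number of edges from root)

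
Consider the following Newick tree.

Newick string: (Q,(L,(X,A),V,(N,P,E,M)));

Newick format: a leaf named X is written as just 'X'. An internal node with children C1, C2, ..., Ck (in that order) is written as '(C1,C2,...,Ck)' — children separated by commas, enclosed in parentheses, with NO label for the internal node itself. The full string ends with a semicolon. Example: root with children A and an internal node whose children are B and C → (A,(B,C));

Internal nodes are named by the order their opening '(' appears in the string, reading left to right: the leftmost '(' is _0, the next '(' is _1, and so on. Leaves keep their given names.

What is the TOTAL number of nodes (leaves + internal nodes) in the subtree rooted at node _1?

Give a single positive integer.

Newick: (Q,(L,(X,A),V,(N,P,E,M)));
Locate _1: it is the '(' at position 3 (the 2nd '(' reading left to right).
Query: subtree rooted at _1
_1: subtree_size = 1 + 10
  L: subtree_size = 1 + 0
  _2: subtree_size = 1 + 2
    X: subtree_size = 1 + 0
    A: subtree_size = 1 + 0
  V: subtree_size = 1 + 0
  _3: subtree_size = 1 + 4
    N: subtree_size = 1 + 0
    P: subtree_size = 1 + 0
    E: subtree_size = 1 + 0
    M: subtree_size = 1 + 0
Total subtree size of _1: 11

Answer: 11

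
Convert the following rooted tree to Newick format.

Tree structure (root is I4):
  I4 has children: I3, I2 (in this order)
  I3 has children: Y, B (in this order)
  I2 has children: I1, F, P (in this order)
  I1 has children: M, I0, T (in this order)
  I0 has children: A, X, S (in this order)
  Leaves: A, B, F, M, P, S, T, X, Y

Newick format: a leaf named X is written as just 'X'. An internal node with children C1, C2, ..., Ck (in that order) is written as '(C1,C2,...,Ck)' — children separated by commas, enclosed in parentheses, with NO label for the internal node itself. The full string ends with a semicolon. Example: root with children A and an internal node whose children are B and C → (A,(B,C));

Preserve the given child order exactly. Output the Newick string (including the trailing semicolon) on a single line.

internal I4 with children ['I3', 'I2']
  internal I3 with children ['Y', 'B']
    leaf 'Y' → 'Y'
    leaf 'B' → 'B'
  → '(Y,B)'
  internal I2 with children ['I1', 'F', 'P']
    internal I1 with children ['M', 'I0', 'T']
      leaf 'M' → 'M'
      internal I0 with children ['A', 'X', 'S']
        leaf 'A' → 'A'
        leaf 'X' → 'X'
        leaf 'S' → 'S'
      → '(A,X,S)'
      leaf 'T' → 'T'
    → '(M,(A,X,S),T)'
    leaf 'F' → 'F'
    leaf 'P' → 'P'
  → '((M,(A,X,S),T),F,P)'
→ '((Y,B),((M,(A,X,S),T),F,P))'
Final: ((Y,B),((M,(A,X,S),T),F,P));

Answer: ((Y,B),((M,(A,X,S),T),F,P));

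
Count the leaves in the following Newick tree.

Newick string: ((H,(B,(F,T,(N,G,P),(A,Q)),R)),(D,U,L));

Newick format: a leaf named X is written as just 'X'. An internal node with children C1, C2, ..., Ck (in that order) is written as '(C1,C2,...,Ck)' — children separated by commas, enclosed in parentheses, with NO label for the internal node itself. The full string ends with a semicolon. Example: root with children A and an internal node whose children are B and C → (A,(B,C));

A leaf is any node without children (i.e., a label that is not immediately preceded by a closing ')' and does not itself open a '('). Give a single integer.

Newick: ((H,(B,(F,T,(N,G,P),(A,Q)),R)),(D,U,L));
Scan left-to-right; a leaf is any maximal label run not followed by '(':
  pos 2: leaf 'H' → count = 1
  pos 5: leaf 'B' → count = 2
  pos 8: leaf 'F' → count = 3
  pos 10: leaf 'T' → count = 4
  pos 13: leaf 'N' → count = 5
  pos 15: leaf 'G' → count = 6
  pos 17: leaf 'P' → count = 7
  pos 21: leaf 'A' → count = 8
  pos 23: leaf 'Q' → count = 9
  pos 27: leaf 'R' → count = 10
  pos 32: leaf 'D' → count = 11
  pos 34: leaf 'U' → count = 12
  pos 36: leaf 'L' → count = 13
Total leaves: 13

Answer: 13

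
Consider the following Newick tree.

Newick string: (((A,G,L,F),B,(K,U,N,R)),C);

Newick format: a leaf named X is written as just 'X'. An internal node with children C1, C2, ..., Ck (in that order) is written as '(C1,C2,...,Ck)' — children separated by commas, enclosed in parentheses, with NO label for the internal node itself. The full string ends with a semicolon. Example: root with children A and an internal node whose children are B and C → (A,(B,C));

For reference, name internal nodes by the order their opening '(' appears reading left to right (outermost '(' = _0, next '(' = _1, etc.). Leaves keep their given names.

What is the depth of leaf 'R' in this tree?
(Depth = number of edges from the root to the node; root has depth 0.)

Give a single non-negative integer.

Newick: (((A,G,L,F),B,(K,U,N,R)),C);
Naming internals by '(' encounter order: outermost '(' = _0, next = _1, ...
Query node: R
Path from root: _0 -> _1 -> _3 -> R
Depth of R: 3 (number of edges from root)

Answer: 3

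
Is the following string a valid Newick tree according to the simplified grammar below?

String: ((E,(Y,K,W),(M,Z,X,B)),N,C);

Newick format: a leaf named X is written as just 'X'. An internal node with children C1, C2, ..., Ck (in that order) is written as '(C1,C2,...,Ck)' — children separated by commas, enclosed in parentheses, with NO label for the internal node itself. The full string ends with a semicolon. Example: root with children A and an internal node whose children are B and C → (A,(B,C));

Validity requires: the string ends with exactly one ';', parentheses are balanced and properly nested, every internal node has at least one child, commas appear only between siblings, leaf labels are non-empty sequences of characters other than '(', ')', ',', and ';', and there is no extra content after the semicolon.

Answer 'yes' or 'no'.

Input: ((E,(Y,K,W),(M,Z,X,B)),N,C);
Paren balance: 4 '(' vs 4 ')' OK
Ends with single ';': True
Full parse: OK
Valid: True

Answer: yes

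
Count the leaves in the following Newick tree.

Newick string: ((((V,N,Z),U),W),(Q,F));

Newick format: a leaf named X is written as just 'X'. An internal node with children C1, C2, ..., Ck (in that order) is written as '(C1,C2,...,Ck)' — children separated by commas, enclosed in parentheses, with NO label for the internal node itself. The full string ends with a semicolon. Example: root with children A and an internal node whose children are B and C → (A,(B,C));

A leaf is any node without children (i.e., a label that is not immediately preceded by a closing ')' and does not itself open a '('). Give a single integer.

Newick: ((((V,N,Z),U),W),(Q,F));
Scan left-to-right; a leaf is any maximal label run not followed by '(':
  pos 4: leaf 'V' → count = 1
  pos 6: leaf 'N' → count = 2
  pos 8: leaf 'Z' → count = 3
  pos 11: leaf 'U' → count = 4
  pos 14: leaf 'W' → count = 5
  pos 18: leaf 'Q' → count = 6
  pos 20: leaf 'F' → count = 7
Total leaves: 7

Answer: 7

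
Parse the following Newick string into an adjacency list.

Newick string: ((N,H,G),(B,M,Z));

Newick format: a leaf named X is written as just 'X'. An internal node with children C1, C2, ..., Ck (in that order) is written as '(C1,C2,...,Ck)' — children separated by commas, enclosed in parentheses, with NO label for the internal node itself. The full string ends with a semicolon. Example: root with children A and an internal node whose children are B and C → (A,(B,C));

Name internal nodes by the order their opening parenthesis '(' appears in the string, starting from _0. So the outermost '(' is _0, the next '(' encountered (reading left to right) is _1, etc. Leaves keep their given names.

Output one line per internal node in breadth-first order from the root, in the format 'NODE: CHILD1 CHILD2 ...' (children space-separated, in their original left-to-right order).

Answer: _0: _1 _2
_1: N H G
_2: B M Z

Derivation:
Input: ((N,H,G),(B,M,Z));
Scanning left-to-right, naming '(' by encounter order:
  pos 0: '(' -> open internal node _0 (depth 1)
  pos 1: '(' -> open internal node _1 (depth 2)
  pos 7: ')' -> close internal node _1 (now at depth 1)
  pos 9: '(' -> open internal node _2 (depth 2)
  pos 15: ')' -> close internal node _2 (now at depth 1)
  pos 16: ')' -> close internal node _0 (now at depth 0)
Total internal nodes: 3
BFS adjacency from root:
  _0: _1 _2
  _1: N H G
  _2: B M Z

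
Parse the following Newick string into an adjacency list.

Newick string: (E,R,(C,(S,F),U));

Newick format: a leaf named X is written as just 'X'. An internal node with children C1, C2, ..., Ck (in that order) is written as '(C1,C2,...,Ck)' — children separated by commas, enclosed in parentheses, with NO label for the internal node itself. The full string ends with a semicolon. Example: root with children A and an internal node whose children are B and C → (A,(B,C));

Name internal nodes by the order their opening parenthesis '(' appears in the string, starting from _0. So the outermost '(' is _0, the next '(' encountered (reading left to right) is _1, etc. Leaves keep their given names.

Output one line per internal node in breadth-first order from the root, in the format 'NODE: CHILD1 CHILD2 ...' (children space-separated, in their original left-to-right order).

Answer: _0: E R _1
_1: C _2 U
_2: S F

Derivation:
Input: (E,R,(C,(S,F),U));
Scanning left-to-right, naming '(' by encounter order:
  pos 0: '(' -> open internal node _0 (depth 1)
  pos 5: '(' -> open internal node _1 (depth 2)
  pos 8: '(' -> open internal node _2 (depth 3)
  pos 12: ')' -> close internal node _2 (now at depth 2)
  pos 15: ')' -> close internal node _1 (now at depth 1)
  pos 16: ')' -> close internal node _0 (now at depth 0)
Total internal nodes: 3
BFS adjacency from root:
  _0: E R _1
  _1: C _2 U
  _2: S F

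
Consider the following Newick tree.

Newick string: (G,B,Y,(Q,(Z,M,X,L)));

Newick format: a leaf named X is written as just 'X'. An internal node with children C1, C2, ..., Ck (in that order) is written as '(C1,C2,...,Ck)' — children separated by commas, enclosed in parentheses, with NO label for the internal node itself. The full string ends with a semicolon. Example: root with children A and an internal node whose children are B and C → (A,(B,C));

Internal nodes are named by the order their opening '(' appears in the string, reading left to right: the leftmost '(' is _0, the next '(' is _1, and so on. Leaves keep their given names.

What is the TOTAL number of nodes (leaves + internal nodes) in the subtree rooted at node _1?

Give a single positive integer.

Newick: (G,B,Y,(Q,(Z,M,X,L)));
Locate _1: it is the '(' at position 7 (the 2nd '(' reading left to right).
Query: subtree rooted at _1
_1: subtree_size = 1 + 6
  Q: subtree_size = 1 + 0
  _2: subtree_size = 1 + 4
    Z: subtree_size = 1 + 0
    M: subtree_size = 1 + 0
    X: subtree_size = 1 + 0
    L: subtree_size = 1 + 0
Total subtree size of _1: 7

Answer: 7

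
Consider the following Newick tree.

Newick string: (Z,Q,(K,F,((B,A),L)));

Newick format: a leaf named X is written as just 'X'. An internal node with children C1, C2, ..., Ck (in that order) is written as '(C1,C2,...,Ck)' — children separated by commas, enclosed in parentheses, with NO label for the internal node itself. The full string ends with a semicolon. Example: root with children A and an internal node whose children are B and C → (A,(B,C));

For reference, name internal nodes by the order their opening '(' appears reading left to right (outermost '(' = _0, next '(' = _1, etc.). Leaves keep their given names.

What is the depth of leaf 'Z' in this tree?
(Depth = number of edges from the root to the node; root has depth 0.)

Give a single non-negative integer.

Answer: 1

Derivation:
Newick: (Z,Q,(K,F,((B,A),L)));
Naming internals by '(' encounter order: outermost '(' = _0, next = _1, ...
Query node: Z
Path from root: _0 -> Z
Depth of Z: 1 (number of edges from root)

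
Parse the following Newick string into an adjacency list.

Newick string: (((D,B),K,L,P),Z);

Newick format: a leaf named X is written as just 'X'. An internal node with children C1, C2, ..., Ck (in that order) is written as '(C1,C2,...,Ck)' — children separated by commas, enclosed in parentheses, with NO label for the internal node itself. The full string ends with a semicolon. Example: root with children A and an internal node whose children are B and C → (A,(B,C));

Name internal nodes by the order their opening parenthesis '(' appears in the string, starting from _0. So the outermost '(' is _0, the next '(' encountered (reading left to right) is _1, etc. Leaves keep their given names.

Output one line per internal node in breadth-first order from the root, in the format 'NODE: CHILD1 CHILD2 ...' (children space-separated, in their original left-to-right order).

Answer: _0: _1 Z
_1: _2 K L P
_2: D B

Derivation:
Input: (((D,B),K,L,P),Z);
Scanning left-to-right, naming '(' by encounter order:
  pos 0: '(' -> open internal node _0 (depth 1)
  pos 1: '(' -> open internal node _1 (depth 2)
  pos 2: '(' -> open internal node _2 (depth 3)
  pos 6: ')' -> close internal node _2 (now at depth 2)
  pos 13: ')' -> close internal node _1 (now at depth 1)
  pos 16: ')' -> close internal node _0 (now at depth 0)
Total internal nodes: 3
BFS adjacency from root:
  _0: _1 Z
  _1: _2 K L P
  _2: D B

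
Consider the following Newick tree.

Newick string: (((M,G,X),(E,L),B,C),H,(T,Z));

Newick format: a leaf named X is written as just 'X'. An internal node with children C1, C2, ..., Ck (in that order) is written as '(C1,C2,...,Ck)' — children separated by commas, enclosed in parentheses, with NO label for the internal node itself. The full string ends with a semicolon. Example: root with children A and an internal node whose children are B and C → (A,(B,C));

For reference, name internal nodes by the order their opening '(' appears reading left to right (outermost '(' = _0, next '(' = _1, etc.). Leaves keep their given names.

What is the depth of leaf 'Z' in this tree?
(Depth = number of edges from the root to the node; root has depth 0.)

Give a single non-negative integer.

Newick: (((M,G,X),(E,L),B,C),H,(T,Z));
Naming internals by '(' encounter order: outermost '(' = _0, next = _1, ...
Query node: Z
Path from root: _0 -> _4 -> Z
Depth of Z: 2 (number of edges from root)

Answer: 2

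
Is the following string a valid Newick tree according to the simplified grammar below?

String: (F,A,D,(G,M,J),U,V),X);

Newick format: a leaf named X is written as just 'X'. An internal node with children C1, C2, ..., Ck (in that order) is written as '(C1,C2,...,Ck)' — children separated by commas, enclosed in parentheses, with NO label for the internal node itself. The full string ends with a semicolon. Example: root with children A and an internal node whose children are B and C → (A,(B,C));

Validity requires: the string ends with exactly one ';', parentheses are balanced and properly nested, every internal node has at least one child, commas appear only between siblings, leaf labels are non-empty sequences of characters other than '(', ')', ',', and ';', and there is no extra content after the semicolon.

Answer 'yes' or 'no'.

Input: (F,A,D,(G,M,J),U,V),X);
Paren balance: 2 '(' vs 3 ')' MISMATCH
Ends with single ';': True
Full parse: FAILS (extra content after tree at pos 19)
Valid: False

Answer: no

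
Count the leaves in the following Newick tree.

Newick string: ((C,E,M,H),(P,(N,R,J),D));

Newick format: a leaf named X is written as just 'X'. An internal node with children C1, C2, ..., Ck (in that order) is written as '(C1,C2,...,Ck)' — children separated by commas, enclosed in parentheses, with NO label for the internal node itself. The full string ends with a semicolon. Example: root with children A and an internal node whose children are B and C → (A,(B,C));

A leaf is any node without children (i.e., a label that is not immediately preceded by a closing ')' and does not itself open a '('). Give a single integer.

Newick: ((C,E,M,H),(P,(N,R,J),D));
Scan left-to-right; a leaf is any maximal label run not followed by '(':
  pos 2: leaf 'C' → count = 1
  pos 4: leaf 'E' → count = 2
  pos 6: leaf 'M' → count = 3
  pos 8: leaf 'H' → count = 4
  pos 12: leaf 'P' → count = 5
  pos 15: leaf 'N' → count = 6
  pos 17: leaf 'R' → count = 7
  pos 19: leaf 'J' → count = 8
  pos 22: leaf 'D' → count = 9
Total leaves: 9

Answer: 9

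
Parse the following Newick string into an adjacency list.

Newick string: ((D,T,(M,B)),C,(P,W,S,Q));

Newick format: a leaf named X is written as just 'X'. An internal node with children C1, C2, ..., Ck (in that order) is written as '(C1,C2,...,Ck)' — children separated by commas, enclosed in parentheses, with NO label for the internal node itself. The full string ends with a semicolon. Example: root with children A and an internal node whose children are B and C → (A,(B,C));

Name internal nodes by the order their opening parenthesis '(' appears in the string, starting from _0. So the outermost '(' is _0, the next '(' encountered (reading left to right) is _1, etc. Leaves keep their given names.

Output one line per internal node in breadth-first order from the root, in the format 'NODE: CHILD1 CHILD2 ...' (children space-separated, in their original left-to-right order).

Answer: _0: _1 C _3
_1: D T _2
_3: P W S Q
_2: M B

Derivation:
Input: ((D,T,(M,B)),C,(P,W,S,Q));
Scanning left-to-right, naming '(' by encounter order:
  pos 0: '(' -> open internal node _0 (depth 1)
  pos 1: '(' -> open internal node _1 (depth 2)
  pos 6: '(' -> open internal node _2 (depth 3)
  pos 10: ')' -> close internal node _2 (now at depth 2)
  pos 11: ')' -> close internal node _1 (now at depth 1)
  pos 15: '(' -> open internal node _3 (depth 2)
  pos 23: ')' -> close internal node _3 (now at depth 1)
  pos 24: ')' -> close internal node _0 (now at depth 0)
Total internal nodes: 4
BFS adjacency from root:
  _0: _1 C _3
  _1: D T _2
  _3: P W S Q
  _2: M B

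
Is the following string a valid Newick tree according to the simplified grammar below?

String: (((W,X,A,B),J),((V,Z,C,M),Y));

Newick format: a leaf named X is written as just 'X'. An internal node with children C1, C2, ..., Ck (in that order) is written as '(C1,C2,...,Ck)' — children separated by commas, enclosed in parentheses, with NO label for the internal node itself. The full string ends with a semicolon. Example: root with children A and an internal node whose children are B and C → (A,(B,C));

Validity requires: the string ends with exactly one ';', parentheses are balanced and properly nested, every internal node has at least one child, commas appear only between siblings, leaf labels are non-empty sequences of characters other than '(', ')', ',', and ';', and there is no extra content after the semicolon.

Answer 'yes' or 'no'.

Answer: yes

Derivation:
Input: (((W,X,A,B),J),((V,Z,C,M),Y));
Paren balance: 5 '(' vs 5 ')' OK
Ends with single ';': True
Full parse: OK
Valid: True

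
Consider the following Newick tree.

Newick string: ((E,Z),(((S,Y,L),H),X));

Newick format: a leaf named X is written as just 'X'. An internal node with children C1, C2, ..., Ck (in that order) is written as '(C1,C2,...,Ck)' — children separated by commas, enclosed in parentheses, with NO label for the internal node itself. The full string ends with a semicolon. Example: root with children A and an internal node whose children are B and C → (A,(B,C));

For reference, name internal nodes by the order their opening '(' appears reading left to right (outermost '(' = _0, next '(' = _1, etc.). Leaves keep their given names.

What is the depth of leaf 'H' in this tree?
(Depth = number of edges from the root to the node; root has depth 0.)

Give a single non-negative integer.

Answer: 3

Derivation:
Newick: ((E,Z),(((S,Y,L),H),X));
Naming internals by '(' encounter order: outermost '(' = _0, next = _1, ...
Query node: H
Path from root: _0 -> _2 -> _3 -> H
Depth of H: 3 (number of edges from root)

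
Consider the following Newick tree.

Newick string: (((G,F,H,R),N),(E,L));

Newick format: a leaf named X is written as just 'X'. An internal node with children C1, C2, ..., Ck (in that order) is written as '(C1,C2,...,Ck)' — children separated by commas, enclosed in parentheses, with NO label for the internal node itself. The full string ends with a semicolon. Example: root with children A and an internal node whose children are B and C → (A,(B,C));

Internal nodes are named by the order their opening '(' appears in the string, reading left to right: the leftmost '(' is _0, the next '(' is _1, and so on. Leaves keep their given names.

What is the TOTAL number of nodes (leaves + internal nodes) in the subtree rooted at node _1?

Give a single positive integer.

Answer: 7

Derivation:
Newick: (((G,F,H,R),N),(E,L));
Locate _1: it is the '(' at position 1 (the 2nd '(' reading left to right).
Query: subtree rooted at _1
_1: subtree_size = 1 + 6
  _2: subtree_size = 1 + 4
    G: subtree_size = 1 + 0
    F: subtree_size = 1 + 0
    H: subtree_size = 1 + 0
    R: subtree_size = 1 + 0
  N: subtree_size = 1 + 0
Total subtree size of _1: 7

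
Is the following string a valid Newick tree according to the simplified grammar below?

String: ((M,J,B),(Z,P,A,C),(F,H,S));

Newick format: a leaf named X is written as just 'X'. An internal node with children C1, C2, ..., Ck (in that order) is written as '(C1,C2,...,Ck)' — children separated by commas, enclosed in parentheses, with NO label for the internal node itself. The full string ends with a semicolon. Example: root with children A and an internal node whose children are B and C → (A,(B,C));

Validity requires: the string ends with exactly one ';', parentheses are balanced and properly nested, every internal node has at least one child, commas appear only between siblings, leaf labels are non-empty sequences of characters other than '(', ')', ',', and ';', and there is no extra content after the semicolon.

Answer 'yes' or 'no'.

Answer: yes

Derivation:
Input: ((M,J,B),(Z,P,A,C),(F,H,S));
Paren balance: 4 '(' vs 4 ')' OK
Ends with single ';': True
Full parse: OK
Valid: True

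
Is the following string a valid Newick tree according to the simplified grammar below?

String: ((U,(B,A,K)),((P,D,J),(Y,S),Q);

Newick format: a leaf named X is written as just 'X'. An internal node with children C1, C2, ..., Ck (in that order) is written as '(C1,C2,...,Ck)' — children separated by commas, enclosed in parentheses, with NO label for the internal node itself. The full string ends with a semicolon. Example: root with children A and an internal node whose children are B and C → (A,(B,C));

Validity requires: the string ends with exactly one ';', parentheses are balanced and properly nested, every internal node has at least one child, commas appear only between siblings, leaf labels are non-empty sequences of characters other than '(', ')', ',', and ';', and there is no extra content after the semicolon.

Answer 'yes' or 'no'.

Input: ((U,(B,A,K)),((P,D,J),(Y,S),Q);
Paren balance: 6 '(' vs 5 ')' MISMATCH
Ends with single ';': True
Full parse: FAILS (expected , or ) at pos 30)
Valid: False

Answer: no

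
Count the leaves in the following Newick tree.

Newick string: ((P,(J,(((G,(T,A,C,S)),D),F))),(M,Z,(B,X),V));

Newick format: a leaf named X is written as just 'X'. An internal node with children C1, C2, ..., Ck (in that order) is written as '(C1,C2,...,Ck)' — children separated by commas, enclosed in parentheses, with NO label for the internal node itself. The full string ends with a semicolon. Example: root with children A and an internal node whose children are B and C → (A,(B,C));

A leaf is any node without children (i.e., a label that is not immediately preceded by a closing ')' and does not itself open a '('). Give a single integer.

Answer: 14

Derivation:
Newick: ((P,(J,(((G,(T,A,C,S)),D),F))),(M,Z,(B,X),V));
Scan left-to-right; a leaf is any maximal label run not followed by '(':
  pos 2: leaf 'P' → count = 1
  pos 5: leaf 'J' → count = 2
  pos 10: leaf 'G' → count = 3
  pos 13: leaf 'T' → count = 4
  pos 15: leaf 'A' → count = 5
  pos 17: leaf 'C' → count = 6
  pos 19: leaf 'S' → count = 7
  pos 23: leaf 'D' → count = 8
  pos 26: leaf 'F' → count = 9
  pos 32: leaf 'M' → count = 10
  pos 34: leaf 'Z' → count = 11
  pos 37: leaf 'B' → count = 12
  pos 39: leaf 'X' → count = 13
  pos 42: leaf 'V' → count = 14
Total leaves: 14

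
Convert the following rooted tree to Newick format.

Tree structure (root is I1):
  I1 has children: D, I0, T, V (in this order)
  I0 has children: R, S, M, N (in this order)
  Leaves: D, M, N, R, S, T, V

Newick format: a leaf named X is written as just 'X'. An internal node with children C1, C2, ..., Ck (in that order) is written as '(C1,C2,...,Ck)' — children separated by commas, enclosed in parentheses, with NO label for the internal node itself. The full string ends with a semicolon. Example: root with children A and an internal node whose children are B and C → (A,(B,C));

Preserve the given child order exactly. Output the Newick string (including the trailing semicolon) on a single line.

internal I1 with children ['D', 'I0', 'T', 'V']
  leaf 'D' → 'D'
  internal I0 with children ['R', 'S', 'M', 'N']
    leaf 'R' → 'R'
    leaf 'S' → 'S'
    leaf 'M' → 'M'
    leaf 'N' → 'N'
  → '(R,S,M,N)'
  leaf 'T' → 'T'
  leaf 'V' → 'V'
→ '(D,(R,S,M,N),T,V)'
Final: (D,(R,S,M,N),T,V);

Answer: (D,(R,S,M,N),T,V);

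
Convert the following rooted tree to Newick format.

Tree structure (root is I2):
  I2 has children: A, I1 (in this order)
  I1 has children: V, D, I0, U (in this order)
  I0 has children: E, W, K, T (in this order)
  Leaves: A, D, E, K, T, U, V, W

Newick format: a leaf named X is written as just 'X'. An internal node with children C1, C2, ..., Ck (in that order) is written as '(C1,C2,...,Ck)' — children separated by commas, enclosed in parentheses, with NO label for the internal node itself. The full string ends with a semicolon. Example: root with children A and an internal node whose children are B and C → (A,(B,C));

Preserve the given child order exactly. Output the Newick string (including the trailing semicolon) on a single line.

Answer: (A,(V,D,(E,W,K,T),U));

Derivation:
internal I2 with children ['A', 'I1']
  leaf 'A' → 'A'
  internal I1 with children ['V', 'D', 'I0', 'U']
    leaf 'V' → 'V'
    leaf 'D' → 'D'
    internal I0 with children ['E', 'W', 'K', 'T']
      leaf 'E' → 'E'
      leaf 'W' → 'W'
      leaf 'K' → 'K'
      leaf 'T' → 'T'
    → '(E,W,K,T)'
    leaf 'U' → 'U'
  → '(V,D,(E,W,K,T),U)'
→ '(A,(V,D,(E,W,K,T),U))'
Final: (A,(V,D,(E,W,K,T),U));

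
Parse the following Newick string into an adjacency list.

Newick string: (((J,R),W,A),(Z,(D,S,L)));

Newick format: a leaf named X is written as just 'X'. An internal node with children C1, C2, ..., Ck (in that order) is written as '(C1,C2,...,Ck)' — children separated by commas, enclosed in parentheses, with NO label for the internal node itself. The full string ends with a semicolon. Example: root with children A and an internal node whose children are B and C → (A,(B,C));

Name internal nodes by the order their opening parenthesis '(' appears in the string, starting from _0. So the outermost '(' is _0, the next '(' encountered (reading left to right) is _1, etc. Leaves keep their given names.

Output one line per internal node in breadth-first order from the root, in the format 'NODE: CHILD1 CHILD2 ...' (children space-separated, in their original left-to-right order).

Answer: _0: _1 _3
_1: _2 W A
_3: Z _4
_2: J R
_4: D S L

Derivation:
Input: (((J,R),W,A),(Z,(D,S,L)));
Scanning left-to-right, naming '(' by encounter order:
  pos 0: '(' -> open internal node _0 (depth 1)
  pos 1: '(' -> open internal node _1 (depth 2)
  pos 2: '(' -> open internal node _2 (depth 3)
  pos 6: ')' -> close internal node _2 (now at depth 2)
  pos 11: ')' -> close internal node _1 (now at depth 1)
  pos 13: '(' -> open internal node _3 (depth 2)
  pos 16: '(' -> open internal node _4 (depth 3)
  pos 22: ')' -> close internal node _4 (now at depth 2)
  pos 23: ')' -> close internal node _3 (now at depth 1)
  pos 24: ')' -> close internal node _0 (now at depth 0)
Total internal nodes: 5
BFS adjacency from root:
  _0: _1 _3
  _1: _2 W A
  _3: Z _4
  _2: J R
  _4: D S L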